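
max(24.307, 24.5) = 24.5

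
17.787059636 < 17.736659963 False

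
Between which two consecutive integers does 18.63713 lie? 18 and 19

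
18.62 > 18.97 False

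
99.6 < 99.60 False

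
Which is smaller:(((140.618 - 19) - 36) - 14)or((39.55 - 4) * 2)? ((39.55 - 4) * 2)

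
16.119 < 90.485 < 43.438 False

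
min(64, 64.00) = 64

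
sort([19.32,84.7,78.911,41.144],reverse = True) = [84.7,78.911,41.144,19.32]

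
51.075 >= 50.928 True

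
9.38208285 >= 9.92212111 False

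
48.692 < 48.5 False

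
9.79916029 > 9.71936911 True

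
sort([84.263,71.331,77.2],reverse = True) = [84.263,77.2,71.331]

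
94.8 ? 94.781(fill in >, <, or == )>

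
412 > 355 True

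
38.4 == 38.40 True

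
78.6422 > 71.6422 True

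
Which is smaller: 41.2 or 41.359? 41.2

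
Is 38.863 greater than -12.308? Yes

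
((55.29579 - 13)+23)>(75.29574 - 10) True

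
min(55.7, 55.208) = 55.208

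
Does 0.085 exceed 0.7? No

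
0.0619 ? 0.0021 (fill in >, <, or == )>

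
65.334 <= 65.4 True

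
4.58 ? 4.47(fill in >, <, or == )>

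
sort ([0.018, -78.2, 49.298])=[-78.2, 0.018, 49.298]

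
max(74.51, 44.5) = 74.51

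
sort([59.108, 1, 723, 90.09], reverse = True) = [723, 90.09, 59.108, 1]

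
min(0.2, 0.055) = 0.055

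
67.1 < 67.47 True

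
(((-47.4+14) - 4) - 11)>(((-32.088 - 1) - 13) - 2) False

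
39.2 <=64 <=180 True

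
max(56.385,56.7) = 56.7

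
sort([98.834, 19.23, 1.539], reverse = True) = [98.834, 19.23, 1.539]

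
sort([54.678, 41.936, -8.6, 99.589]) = [-8.6, 41.936, 54.678, 99.589]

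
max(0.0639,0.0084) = 0.0639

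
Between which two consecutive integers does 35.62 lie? 35 and 36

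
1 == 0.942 False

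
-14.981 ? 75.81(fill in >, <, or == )<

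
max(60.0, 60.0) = 60.0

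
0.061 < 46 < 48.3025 True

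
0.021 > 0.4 False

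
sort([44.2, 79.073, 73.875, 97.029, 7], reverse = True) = [97.029, 79.073, 73.875, 44.2, 7]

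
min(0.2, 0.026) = 0.026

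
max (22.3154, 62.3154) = 62.3154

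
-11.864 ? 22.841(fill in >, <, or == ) <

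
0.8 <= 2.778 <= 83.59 True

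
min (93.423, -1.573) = -1.573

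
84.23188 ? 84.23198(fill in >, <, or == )<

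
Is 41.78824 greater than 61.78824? No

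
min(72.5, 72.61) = 72.5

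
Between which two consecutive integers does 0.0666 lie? 0 and 1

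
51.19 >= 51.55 False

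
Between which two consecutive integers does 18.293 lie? 18 and 19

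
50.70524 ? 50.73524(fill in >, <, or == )<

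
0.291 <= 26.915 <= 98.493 True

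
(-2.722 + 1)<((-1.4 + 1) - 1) True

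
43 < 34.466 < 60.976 False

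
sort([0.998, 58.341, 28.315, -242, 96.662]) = [-242, 0.998, 28.315, 58.341, 96.662]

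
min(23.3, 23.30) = 23.3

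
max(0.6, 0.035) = 0.6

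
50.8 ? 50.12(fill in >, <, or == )>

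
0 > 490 False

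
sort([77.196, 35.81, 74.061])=[35.81, 74.061, 77.196]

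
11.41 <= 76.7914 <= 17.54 False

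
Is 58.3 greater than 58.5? No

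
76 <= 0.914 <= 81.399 False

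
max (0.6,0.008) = 0.6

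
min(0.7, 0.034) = 0.034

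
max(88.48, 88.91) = 88.91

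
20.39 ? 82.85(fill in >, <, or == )<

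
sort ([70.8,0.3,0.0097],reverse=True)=[70.8,0.3,0.0097]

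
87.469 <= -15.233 False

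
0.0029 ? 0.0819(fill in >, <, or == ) <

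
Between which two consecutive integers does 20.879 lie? 20 and 21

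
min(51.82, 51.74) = 51.74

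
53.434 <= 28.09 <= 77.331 False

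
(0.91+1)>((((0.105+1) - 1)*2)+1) True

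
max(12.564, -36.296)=12.564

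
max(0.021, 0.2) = 0.2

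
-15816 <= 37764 True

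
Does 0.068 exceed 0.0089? Yes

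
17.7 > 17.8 False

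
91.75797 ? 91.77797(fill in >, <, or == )<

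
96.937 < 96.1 False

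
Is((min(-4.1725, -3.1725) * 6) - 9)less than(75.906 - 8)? Yes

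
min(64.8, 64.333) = 64.333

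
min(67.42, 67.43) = 67.42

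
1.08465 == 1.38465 False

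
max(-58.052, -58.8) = -58.052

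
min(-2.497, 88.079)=-2.497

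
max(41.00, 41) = 41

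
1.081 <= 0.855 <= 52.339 False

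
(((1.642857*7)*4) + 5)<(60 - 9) True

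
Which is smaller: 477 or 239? 239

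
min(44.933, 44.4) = 44.4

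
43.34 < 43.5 True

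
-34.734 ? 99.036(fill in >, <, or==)<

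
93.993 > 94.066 False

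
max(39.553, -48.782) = 39.553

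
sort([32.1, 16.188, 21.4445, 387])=[16.188, 21.4445, 32.1, 387]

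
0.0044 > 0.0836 False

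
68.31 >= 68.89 False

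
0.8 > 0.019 True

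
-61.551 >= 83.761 False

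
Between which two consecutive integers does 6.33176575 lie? 6 and 7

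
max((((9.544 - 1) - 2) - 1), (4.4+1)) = 5.544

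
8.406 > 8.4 True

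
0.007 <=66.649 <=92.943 True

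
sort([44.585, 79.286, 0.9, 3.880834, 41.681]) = [0.9, 3.880834, 41.681, 44.585, 79.286]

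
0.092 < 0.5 True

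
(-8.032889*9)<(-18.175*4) False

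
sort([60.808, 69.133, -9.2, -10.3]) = [-10.3, -9.2, 60.808, 69.133]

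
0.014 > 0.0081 True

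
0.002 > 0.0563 False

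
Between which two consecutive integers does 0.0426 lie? 0 and 1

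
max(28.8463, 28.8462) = 28.8463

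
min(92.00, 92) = 92.00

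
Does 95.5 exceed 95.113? Yes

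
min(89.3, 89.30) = 89.3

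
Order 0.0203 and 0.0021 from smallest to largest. 0.0021, 0.0203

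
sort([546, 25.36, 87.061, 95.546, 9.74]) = [9.74, 25.36, 87.061, 95.546, 546]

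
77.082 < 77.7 True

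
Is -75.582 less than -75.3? Yes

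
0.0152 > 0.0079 True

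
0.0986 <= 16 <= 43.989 True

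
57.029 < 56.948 False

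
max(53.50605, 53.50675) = 53.50675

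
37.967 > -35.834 True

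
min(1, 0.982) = 0.982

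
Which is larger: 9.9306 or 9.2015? 9.9306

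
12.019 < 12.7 True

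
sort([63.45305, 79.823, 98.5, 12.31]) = [12.31, 63.45305, 79.823, 98.5]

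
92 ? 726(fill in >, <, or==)<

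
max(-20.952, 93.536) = 93.536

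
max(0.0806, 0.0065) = 0.0806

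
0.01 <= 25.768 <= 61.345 True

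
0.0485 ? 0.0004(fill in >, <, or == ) >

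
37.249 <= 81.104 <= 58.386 False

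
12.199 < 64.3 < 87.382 True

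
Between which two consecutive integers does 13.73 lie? 13 and 14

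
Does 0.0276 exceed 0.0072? Yes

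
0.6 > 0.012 True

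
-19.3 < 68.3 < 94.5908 True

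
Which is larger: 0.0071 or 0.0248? 0.0248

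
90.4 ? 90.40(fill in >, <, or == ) ==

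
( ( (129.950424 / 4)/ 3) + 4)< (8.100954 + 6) False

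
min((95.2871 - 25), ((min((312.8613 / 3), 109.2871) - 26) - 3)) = 70.2871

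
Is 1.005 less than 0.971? No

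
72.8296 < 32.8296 False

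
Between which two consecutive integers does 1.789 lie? 1 and 2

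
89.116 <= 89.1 False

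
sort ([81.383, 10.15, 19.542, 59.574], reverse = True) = [81.383, 59.574, 19.542, 10.15]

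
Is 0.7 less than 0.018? No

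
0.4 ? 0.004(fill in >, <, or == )>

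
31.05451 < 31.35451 True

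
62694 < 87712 True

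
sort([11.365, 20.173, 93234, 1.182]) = [1.182, 11.365, 20.173, 93234]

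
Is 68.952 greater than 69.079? No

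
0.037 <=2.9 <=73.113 True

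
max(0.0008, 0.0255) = 0.0255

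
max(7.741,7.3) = 7.741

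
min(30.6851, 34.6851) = 30.6851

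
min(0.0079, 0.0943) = 0.0079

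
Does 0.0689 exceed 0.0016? Yes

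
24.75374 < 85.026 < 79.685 False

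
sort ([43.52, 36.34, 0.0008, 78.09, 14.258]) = [0.0008, 14.258, 36.34, 43.52, 78.09]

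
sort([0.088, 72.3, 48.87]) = [0.088, 48.87, 72.3]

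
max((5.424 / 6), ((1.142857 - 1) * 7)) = 0.999999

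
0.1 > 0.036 True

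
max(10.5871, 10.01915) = 10.5871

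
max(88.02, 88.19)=88.19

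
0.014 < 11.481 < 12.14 True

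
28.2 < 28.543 True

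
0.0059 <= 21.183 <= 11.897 False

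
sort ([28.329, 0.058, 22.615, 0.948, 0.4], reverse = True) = [28.329, 22.615, 0.948, 0.4, 0.058]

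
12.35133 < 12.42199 True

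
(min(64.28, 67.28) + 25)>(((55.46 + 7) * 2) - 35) False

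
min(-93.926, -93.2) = -93.926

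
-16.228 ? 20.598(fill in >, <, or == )<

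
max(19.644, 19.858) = 19.858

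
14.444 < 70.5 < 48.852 False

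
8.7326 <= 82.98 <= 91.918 True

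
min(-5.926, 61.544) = -5.926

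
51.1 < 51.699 True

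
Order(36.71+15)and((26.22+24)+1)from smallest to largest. ((26.22+24)+1), (36.71+15)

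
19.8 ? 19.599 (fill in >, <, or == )>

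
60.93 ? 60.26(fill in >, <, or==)>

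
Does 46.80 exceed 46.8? No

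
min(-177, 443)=-177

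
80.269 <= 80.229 False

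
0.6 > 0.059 True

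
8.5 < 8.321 False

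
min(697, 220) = 220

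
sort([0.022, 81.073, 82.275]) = [0.022, 81.073, 82.275]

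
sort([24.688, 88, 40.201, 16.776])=[16.776, 24.688, 40.201, 88]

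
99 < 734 True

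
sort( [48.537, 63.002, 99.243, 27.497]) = [27.497, 48.537, 63.002, 99.243]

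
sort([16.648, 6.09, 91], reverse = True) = [91, 16.648, 6.09]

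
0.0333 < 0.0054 False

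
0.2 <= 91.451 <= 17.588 False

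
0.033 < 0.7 True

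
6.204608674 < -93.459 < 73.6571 False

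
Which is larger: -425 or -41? -41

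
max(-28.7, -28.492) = -28.492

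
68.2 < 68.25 True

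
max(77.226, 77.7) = 77.7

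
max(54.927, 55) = 55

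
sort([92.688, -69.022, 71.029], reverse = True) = [92.688, 71.029, -69.022]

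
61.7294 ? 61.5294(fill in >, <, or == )>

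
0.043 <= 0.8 True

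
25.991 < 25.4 False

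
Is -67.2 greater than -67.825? Yes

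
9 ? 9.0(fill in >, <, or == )==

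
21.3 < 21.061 False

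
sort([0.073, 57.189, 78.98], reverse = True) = [78.98, 57.189, 0.073]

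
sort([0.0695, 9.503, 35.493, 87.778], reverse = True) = [87.778, 35.493, 9.503, 0.0695]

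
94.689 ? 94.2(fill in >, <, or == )>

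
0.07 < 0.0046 False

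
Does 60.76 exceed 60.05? Yes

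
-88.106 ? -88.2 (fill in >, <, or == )>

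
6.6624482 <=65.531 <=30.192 False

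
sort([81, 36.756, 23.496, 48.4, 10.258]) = [10.258, 23.496, 36.756, 48.4, 81]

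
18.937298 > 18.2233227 True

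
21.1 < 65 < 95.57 True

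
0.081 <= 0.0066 False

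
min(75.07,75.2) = 75.07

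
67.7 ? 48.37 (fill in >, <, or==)>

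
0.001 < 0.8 True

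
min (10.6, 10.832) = 10.6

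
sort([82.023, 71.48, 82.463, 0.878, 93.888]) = [0.878, 71.48, 82.023, 82.463, 93.888]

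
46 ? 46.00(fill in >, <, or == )==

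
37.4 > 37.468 False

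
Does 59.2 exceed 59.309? No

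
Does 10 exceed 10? No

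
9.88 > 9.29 True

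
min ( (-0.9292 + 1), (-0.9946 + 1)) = 0.0054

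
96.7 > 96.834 False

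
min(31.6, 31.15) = 31.15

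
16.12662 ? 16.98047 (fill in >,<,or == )<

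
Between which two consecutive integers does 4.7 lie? 4 and 5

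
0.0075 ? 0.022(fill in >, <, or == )<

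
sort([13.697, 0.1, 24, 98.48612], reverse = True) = [98.48612, 24, 13.697, 0.1]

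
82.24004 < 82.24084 True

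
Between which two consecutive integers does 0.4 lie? 0 and 1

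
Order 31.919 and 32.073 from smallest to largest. 31.919, 32.073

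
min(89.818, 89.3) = 89.3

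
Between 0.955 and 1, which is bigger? 1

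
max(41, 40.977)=41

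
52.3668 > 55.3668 False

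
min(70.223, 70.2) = 70.2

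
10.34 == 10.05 False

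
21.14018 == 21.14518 False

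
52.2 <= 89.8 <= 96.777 True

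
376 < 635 True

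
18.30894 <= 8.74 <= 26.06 False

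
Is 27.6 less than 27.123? No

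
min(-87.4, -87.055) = -87.4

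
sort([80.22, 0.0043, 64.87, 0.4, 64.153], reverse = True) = [80.22, 64.87, 64.153, 0.4, 0.0043]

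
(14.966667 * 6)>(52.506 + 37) True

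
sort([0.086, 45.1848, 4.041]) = [0.086, 4.041, 45.1848]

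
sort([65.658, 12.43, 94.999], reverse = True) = [94.999, 65.658, 12.43]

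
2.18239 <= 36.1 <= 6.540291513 False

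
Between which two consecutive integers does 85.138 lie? 85 and 86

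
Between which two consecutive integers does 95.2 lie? 95 and 96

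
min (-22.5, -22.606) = -22.606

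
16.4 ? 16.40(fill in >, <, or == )==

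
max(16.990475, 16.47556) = 16.990475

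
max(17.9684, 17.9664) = 17.9684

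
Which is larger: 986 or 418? 986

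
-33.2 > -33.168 False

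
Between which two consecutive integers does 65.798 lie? 65 and 66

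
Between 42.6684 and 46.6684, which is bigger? 46.6684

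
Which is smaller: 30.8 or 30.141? 30.141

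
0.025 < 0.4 True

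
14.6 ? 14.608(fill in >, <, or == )<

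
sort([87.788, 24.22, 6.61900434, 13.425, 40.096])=[6.61900434, 13.425, 24.22, 40.096, 87.788]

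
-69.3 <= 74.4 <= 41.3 False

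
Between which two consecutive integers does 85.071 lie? 85 and 86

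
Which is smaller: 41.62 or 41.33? 41.33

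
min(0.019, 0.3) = 0.019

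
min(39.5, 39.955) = 39.5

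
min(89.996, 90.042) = 89.996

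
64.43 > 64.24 True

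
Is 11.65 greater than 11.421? Yes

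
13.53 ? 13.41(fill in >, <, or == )>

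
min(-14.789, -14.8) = -14.8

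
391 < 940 True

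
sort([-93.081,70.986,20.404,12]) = [-93.081,12,20.404,70.986]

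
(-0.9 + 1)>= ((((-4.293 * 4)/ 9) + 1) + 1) True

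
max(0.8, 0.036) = 0.8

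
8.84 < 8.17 False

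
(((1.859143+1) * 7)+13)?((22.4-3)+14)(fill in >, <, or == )<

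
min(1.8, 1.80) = 1.8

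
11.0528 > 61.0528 False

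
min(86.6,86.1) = 86.1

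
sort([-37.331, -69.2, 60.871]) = [-69.2, -37.331, 60.871]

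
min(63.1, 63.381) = 63.1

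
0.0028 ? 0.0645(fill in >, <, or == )<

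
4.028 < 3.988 False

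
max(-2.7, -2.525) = -2.525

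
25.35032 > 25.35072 False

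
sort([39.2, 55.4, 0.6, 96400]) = [0.6, 39.2, 55.4, 96400]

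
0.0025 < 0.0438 True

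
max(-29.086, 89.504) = 89.504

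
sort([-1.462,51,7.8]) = [-1.462,7.8,51]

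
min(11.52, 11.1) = 11.1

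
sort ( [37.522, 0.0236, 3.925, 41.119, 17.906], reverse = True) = [41.119, 37.522, 17.906, 3.925, 0.0236]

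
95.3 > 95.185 True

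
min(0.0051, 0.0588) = 0.0051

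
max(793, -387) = 793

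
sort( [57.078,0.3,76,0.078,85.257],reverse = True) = [85.257,76,57.078,0.3,0.078]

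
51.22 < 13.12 False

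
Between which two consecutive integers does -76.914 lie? -77 and -76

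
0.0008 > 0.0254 False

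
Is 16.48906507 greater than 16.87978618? No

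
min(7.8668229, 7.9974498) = 7.8668229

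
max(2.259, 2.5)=2.5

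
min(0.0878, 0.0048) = 0.0048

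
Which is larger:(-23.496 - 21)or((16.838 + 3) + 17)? ((16.838 + 3) + 17)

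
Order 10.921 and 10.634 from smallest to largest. 10.634, 10.921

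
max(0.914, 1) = 1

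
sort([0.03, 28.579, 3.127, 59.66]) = [0.03, 3.127, 28.579, 59.66]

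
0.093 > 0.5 False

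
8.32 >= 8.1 True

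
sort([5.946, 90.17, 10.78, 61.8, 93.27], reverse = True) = [93.27, 90.17, 61.8, 10.78, 5.946]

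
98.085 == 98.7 False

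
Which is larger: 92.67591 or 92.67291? 92.67591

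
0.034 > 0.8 False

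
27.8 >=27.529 True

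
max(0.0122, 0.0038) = 0.0122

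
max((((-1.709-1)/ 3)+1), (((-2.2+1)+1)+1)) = 0.8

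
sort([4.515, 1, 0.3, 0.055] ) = [0.055, 0.3, 1, 4.515]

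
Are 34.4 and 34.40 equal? Yes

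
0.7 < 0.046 False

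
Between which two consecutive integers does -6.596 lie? -7 and -6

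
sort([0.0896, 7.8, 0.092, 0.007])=[0.007, 0.0896, 0.092, 7.8]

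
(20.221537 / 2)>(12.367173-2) False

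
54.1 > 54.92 False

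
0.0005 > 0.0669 False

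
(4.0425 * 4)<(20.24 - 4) True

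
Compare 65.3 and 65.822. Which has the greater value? 65.822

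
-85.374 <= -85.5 False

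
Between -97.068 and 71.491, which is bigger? 71.491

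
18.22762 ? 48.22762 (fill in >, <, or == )<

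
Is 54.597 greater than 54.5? Yes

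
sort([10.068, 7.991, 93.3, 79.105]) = [7.991, 10.068, 79.105, 93.3]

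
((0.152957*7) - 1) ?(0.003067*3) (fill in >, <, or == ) >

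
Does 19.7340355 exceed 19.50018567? Yes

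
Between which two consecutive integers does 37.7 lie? 37 and 38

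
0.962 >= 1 False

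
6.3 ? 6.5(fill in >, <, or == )<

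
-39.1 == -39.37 False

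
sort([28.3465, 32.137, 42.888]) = [28.3465, 32.137, 42.888]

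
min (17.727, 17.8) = 17.727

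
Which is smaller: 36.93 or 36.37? 36.37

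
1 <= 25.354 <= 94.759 True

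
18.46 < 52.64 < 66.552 True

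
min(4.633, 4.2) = 4.2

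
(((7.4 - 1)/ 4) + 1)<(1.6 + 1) False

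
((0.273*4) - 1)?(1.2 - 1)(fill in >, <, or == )<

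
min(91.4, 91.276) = 91.276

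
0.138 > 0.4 False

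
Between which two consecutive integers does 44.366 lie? 44 and 45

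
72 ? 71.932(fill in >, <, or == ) >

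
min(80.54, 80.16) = 80.16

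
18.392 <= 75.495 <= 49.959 False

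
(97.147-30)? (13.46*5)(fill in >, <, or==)<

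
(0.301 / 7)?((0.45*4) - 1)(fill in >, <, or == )<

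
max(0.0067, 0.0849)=0.0849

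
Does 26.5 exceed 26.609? No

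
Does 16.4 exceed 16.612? No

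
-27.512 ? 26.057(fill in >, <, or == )<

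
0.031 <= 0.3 True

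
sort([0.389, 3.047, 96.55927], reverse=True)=[96.55927, 3.047, 0.389]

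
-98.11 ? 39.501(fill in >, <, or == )<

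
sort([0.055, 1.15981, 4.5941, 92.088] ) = [0.055, 1.15981, 4.5941, 92.088]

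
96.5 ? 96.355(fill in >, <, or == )>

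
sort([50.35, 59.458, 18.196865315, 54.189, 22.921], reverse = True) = [59.458, 54.189, 50.35, 22.921, 18.196865315]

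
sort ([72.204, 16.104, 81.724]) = [16.104, 72.204, 81.724]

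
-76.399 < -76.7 False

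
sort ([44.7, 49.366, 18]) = [18, 44.7, 49.366]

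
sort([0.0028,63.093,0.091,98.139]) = [0.0028,0.091,63.093,98.139]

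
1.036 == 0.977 False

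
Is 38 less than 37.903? No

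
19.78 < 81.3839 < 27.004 False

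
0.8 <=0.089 False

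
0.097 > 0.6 False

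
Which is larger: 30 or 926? 926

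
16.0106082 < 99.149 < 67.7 False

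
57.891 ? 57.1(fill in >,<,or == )>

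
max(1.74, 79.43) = 79.43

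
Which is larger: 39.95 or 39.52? 39.95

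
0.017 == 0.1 False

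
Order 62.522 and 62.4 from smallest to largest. 62.4, 62.522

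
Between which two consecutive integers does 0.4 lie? 0 and 1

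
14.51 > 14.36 True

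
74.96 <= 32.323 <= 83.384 False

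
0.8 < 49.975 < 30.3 False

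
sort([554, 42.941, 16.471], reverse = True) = [554, 42.941, 16.471]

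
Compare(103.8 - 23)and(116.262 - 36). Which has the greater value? (103.8 - 23)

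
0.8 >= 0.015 True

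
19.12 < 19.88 True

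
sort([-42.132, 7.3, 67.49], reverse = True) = [67.49, 7.3, -42.132]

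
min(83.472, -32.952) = -32.952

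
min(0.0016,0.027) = 0.0016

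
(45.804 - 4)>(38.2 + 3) True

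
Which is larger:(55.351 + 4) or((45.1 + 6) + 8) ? (55.351 + 4)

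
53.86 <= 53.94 True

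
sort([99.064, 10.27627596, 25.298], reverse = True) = [99.064, 25.298, 10.27627596]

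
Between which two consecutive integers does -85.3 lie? -86 and -85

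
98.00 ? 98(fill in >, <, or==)==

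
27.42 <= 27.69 True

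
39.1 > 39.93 False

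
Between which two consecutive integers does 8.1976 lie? 8 and 9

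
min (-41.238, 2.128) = -41.238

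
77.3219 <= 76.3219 False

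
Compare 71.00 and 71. They are equal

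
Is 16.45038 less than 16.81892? Yes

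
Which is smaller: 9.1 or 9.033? 9.033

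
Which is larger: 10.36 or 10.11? 10.36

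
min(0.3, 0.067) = 0.067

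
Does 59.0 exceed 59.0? No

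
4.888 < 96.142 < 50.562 False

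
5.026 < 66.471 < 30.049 False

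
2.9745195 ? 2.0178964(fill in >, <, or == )>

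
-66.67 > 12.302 False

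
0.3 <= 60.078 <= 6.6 False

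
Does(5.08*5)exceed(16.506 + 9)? No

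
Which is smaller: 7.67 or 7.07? 7.07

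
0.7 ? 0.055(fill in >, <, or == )>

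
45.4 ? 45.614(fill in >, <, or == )<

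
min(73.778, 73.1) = 73.1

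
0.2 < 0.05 False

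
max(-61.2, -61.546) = -61.2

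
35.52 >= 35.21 True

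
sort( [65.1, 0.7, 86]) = [0.7, 65.1, 86]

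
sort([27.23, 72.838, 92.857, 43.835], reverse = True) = [92.857, 72.838, 43.835, 27.23]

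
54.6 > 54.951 False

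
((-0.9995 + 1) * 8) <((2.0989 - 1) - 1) True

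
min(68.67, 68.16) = 68.16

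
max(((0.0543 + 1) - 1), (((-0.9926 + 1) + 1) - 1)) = 0.0543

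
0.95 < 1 True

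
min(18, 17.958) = 17.958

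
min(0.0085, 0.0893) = 0.0085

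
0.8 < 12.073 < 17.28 True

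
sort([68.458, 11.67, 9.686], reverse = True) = [68.458, 11.67, 9.686]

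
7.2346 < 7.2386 True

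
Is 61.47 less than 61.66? Yes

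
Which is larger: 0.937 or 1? 1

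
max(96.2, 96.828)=96.828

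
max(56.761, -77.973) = 56.761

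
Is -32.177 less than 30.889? Yes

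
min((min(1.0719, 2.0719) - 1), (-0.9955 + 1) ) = 0.0045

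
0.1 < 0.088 False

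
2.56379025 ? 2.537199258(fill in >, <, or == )>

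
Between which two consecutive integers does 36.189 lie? 36 and 37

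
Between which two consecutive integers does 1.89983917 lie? 1 and 2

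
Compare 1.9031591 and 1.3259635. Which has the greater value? 1.9031591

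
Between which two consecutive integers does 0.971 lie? 0 and 1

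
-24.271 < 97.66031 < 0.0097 False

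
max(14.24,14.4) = 14.4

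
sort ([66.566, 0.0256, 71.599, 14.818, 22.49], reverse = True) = [71.599, 66.566, 22.49, 14.818, 0.0256]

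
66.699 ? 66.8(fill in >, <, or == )<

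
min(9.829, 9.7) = 9.7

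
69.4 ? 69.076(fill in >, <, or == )>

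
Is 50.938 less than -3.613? No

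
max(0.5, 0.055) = 0.5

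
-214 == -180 False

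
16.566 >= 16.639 False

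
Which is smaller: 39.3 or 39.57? 39.3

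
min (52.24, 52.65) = 52.24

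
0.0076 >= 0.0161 False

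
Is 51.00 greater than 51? No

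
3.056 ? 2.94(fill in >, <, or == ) >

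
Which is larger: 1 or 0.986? 1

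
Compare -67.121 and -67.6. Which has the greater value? -67.121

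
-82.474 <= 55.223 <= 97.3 True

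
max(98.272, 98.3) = 98.3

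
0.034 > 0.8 False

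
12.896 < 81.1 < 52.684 False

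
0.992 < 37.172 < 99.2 True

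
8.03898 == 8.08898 False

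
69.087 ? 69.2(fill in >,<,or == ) <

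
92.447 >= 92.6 False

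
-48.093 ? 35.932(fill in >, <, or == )<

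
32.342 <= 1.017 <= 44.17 False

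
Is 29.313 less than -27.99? No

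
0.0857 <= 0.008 False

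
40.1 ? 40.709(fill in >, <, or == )<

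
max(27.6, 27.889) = 27.889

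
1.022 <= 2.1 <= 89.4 True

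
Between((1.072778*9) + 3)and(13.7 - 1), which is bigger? (13.7 - 1)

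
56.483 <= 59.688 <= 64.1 True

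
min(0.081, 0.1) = 0.081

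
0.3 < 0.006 False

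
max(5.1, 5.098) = 5.1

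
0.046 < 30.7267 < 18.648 False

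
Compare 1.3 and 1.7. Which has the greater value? 1.7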